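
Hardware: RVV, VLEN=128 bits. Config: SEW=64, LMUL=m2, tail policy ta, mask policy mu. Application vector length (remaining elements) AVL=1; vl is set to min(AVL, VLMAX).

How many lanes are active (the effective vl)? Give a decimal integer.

VLMAX = VLEN×LMUL/SEW = 128×2/64 = 4
vl = min(AVL, VLMAX) = min(1, 4) = 1

vl = 1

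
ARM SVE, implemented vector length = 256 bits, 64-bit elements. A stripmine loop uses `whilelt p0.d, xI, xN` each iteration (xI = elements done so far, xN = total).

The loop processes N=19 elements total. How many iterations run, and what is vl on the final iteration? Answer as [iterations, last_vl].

256-bit reg / 64-bit elem → 4 lanes
19 elements at 4/iter → 5 passes, remainder 3 on the last

[iterations, last_vl] = [5, 3]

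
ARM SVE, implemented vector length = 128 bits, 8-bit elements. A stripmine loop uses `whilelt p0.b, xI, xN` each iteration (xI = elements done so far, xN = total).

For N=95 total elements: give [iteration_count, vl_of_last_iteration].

register lanes = 128/8 = 16
95 elements at 16/iter → 6 passes, remainder 15 on the last

[iterations, last_vl] = [6, 15]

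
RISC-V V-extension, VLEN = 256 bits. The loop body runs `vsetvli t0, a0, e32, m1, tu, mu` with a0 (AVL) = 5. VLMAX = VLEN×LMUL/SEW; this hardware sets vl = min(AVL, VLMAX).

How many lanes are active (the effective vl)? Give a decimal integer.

lanes per group: 256·1/32 = 8
vl ← min(5, 8) = 5

vl = 5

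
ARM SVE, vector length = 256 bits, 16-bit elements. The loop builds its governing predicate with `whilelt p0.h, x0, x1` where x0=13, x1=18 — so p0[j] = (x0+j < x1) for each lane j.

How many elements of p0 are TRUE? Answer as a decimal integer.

256-bit reg / 16-bit elem → 16 lanes
active while 13+j < 18, i.e. j ∈ [0,5) capped at 16 ⇒ 5

vl = 5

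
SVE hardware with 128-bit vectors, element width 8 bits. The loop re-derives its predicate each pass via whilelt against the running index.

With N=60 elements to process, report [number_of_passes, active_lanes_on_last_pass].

register lanes = 128/8 = 16
60 elements at 16/iter → 4 passes, remainder 12 on the last

[iterations, last_vl] = [4, 12]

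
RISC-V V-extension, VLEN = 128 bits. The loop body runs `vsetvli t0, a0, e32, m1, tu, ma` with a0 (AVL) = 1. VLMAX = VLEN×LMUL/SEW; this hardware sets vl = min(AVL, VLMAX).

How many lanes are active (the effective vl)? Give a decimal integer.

VLMAX = (128 × 1) / 32 = 4 lanes
AVL=1 ≤ VLMAX=4, so vl = 1

vl = 1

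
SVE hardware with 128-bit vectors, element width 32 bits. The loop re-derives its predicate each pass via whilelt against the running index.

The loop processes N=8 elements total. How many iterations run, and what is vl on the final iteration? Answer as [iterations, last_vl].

register lanes = 128/32 = 4
8 elements at 4/iter → 2 passes, remainder 4 on the last

[iterations, last_vl] = [2, 4]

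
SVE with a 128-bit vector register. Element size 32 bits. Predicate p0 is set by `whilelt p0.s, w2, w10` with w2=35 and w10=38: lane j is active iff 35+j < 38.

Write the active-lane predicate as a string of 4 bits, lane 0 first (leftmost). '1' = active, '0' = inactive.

predicate = 1110

lane count: 128 div 32 = 4
p0[j] = (35+j < 38); true for j=0..2 → 3 lanes set
bits (lane 0 leftmost): 1110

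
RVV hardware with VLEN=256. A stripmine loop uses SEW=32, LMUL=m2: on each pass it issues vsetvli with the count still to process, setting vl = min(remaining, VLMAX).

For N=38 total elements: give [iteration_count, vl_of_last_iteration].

VLMAX = VLEN×LMUL/SEW = 256×2/32 = 16
38 elements at 16/iter → 3 passes, remainder 6 on the last

[iterations, last_vl] = [3, 6]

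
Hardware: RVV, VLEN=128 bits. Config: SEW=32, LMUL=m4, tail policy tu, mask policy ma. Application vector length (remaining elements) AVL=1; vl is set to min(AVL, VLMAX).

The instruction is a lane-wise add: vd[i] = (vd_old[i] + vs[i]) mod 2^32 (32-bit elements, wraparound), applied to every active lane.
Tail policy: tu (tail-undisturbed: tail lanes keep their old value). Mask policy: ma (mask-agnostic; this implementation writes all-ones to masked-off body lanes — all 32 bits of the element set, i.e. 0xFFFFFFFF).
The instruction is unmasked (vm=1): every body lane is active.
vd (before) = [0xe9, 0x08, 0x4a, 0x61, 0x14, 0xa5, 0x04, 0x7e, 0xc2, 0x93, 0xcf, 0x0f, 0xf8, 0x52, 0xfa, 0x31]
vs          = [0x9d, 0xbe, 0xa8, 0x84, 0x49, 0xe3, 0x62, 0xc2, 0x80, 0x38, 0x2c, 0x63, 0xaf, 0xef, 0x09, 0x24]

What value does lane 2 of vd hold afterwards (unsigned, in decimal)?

vd[2] = 74

lanes per group: 128·4/32 = 16
vl ← min(1, 16) = 1
[0] add(0xe9,0x9d) = 0x186
[1] tail/keep = 0x08
[2] tail/keep = 0x4a
[3] tail/keep = 0x61
[4] tail/keep = 0x14
[5] tail/keep = 0xa5
[6] tail/keep = 0x04
[7] tail/keep = 0x7e
[8] tail/keep = 0xc2
[9] tail/keep = 0x93
[10] tail/keep = 0xcf
[11] tail/keep = 0x0f
[12] tail/keep = 0xf8
[13] tail/keep = 0x52
[14] tail/keep = 0xfa
[15] tail/keep = 0x31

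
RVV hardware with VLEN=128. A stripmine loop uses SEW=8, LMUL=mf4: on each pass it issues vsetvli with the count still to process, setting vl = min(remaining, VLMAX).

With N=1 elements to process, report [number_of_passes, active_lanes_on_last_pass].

lanes per group: 128·1/4/8 = 4
iterations = ceil(1/4) = 1; final-pass vl = 1

[iterations, last_vl] = [1, 1]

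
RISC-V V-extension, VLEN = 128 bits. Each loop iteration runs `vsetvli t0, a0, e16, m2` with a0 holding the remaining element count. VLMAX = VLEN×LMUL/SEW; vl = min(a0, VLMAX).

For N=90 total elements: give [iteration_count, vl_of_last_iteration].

lanes per group: 128·2/16 = 16
iterations = ceil(90/16) = 6; final-pass vl = 10

[iterations, last_vl] = [6, 10]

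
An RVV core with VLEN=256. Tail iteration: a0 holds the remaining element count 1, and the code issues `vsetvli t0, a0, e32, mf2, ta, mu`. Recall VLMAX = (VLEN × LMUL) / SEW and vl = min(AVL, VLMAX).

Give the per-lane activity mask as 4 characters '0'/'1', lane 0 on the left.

VLMAX = VLEN×LMUL/SEW = 256×1/2/32 = 4
vl ← min(1, 4) = 1
bits (lane 0 leftmost): 1000

predicate = 1000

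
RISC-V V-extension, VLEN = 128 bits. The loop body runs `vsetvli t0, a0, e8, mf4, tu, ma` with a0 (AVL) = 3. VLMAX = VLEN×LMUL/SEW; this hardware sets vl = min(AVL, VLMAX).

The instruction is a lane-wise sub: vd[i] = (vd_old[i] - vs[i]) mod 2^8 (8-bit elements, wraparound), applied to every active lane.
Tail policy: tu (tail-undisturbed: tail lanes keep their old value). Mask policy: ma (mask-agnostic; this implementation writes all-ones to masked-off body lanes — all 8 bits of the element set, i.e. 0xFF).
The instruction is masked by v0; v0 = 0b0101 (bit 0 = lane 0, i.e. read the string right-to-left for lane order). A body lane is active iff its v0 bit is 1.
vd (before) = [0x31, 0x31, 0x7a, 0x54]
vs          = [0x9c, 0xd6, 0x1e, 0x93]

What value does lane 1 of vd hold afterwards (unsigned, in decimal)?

VLMAX = (128 × 1/4) / 8 = 4 lanes
AVL=3 ≤ VLMAX=4, so vl = 3
lane  0: sub(0x31,0x9c) ⇒ 0x95
lane  1: mask-off/ones ⇒ 0xff
lane  2: sub(0x7a,0x1e) ⇒ 0x5c
lane  3: tail/keep ⇒ 0x54

vd[1] = 255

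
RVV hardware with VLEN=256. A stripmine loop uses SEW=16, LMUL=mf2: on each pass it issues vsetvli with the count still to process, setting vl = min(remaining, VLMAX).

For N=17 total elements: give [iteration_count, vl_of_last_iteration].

VLMAX = (256 × 1/2) / 16 = 8 lanes
iterations = ceil(17/8) = 3; final-pass vl = 1

[iterations, last_vl] = [3, 1]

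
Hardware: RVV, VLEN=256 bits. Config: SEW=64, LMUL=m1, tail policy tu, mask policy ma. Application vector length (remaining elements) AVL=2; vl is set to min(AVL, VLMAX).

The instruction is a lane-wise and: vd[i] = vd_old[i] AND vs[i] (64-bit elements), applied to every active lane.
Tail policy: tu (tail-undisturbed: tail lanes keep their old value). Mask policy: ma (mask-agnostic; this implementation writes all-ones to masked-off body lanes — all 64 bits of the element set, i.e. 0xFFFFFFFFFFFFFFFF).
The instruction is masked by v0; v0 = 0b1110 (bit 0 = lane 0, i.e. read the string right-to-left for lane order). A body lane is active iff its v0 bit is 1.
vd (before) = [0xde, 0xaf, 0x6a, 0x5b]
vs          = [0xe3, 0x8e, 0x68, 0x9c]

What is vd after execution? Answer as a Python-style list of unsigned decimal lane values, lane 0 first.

vd = [18446744073709551615, 142, 106, 91]

VLMAX = (256 × 1) / 64 = 4 lanes
AVL=2 ≤ VLMAX=4, so vl = 2
  i=0: mask-off/ones → 18446744073709551615
  i=1: and(0xaf,0x8e) → 142
  i=2: tail/keep → 106
  i=3: tail/keep → 91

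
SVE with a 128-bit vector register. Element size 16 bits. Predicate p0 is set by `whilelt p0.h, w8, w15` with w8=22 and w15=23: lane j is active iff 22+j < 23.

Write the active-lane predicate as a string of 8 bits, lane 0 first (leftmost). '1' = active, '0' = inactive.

register lanes = 128/16 = 8
p0[j] = (22+j < 23); true for j=0..0 → 1 lanes set
bits (lane 0 leftmost): 10000000

predicate = 10000000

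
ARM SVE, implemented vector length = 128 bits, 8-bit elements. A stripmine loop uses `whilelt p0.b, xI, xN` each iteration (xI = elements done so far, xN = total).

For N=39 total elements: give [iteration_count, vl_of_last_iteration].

128-bit reg / 8-bit elem → 16 lanes
39 elements at 16/iter → 3 passes, remainder 7 on the last

[iterations, last_vl] = [3, 7]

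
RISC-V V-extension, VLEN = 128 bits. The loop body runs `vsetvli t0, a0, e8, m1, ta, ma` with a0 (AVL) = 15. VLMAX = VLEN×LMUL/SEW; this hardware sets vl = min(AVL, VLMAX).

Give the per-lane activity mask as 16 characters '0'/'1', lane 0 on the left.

predicate = 1111111111111110

VLMAX = VLEN×LMUL/SEW = 128×1/8 = 16
vl ← min(15, 16) = 15
bits (lane 0 leftmost): 1111111111111110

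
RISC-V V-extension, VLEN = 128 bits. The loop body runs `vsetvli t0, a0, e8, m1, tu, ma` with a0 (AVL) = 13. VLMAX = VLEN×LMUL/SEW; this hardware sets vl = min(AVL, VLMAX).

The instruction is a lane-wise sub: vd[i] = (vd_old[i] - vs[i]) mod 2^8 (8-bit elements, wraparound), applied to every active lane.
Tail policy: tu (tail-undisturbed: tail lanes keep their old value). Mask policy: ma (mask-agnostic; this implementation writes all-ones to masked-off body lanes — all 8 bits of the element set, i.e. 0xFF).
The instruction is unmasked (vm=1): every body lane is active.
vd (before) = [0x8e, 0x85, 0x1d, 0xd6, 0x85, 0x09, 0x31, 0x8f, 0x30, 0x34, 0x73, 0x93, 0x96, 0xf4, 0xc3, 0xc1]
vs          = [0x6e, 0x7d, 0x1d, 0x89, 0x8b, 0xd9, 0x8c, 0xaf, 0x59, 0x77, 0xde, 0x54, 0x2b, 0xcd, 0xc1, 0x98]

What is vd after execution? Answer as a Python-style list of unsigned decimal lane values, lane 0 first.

VLMAX = (128 × 1) / 8 = 16 lanes
AVL=13 ≤ VLMAX=16, so vl = 13
  i=0: sub(0x8e,0x6e) → 32
  i=1: sub(0x85,0x7d) → 8
  i=2: sub(0x1d,0x1d) → 0
  i=3: sub(0xd6,0x89) → 77
  i=4: sub(0x85,0x8b) → 250
  i=5: sub(0x09,0xd9) → 48
  i=6: sub(0x31,0x8c) → 165
  i=7: sub(0x8f,0xaf) → 224
  i=8: sub(0x30,0x59) → 215
  i=9: sub(0x34,0x77) → 189
  i=10: sub(0x73,0xde) → 149
  i=11: sub(0x93,0x54) → 63
  i=12: sub(0x96,0x2b) → 107
  i=13: tail/keep → 244
  i=14: tail/keep → 195
  i=15: tail/keep → 193

vd = [32, 8, 0, 77, 250, 48, 165, 224, 215, 189, 149, 63, 107, 244, 195, 193]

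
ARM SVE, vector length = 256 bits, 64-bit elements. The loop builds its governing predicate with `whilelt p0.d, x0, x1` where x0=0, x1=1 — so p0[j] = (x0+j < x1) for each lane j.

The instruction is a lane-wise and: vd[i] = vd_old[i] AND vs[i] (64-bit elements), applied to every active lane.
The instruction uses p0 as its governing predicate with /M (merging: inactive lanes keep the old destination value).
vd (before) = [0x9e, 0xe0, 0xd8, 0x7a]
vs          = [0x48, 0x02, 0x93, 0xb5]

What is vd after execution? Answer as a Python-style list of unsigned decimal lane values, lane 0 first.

vd = [8, 224, 216, 122]

lane count: 256 div 64 = 4
active while 0+j < 1, i.e. j ∈ [0,1) capped at 4 ⇒ 1
lane  0: and(0x9e,0x48) ⇒ 0x08
lane  1: tail/keep ⇒ 0xe0
lane  2: tail/keep ⇒ 0xd8
lane  3: tail/keep ⇒ 0x7a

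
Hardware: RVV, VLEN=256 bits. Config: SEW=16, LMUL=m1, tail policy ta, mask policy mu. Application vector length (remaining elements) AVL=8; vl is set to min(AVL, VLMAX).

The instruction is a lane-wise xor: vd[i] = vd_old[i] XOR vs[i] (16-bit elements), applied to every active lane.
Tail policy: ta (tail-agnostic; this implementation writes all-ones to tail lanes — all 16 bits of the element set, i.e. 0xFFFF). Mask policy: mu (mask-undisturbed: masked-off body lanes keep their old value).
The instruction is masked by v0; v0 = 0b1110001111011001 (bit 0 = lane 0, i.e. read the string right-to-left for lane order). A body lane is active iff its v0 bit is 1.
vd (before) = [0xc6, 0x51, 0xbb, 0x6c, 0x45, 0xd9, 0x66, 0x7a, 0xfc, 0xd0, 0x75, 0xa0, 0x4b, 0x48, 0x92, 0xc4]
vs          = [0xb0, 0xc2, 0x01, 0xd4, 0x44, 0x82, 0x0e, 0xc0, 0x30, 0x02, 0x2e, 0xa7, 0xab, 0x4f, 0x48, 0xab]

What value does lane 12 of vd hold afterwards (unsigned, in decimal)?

VLMAX = (256 × 1) / 16 = 16 lanes
vl ← min(8, 16) = 8
  i=0: xor(0xc6,0xb0) → 118
  i=1: mask-off/keep → 81
  i=2: mask-off/keep → 187
  i=3: xor(0x6c,0xd4) → 184
  i=4: xor(0x45,0x44) → 1
  i=5: mask-off/keep → 217
  i=6: xor(0x66,0x0e) → 104
  i=7: xor(0x7a,0xc0) → 186
  i=8: tail/ones → 65535
  i=9: tail/ones → 65535
  i=10: tail/ones → 65535
  i=11: tail/ones → 65535
  i=12: tail/ones → 65535
  i=13: tail/ones → 65535
  i=14: tail/ones → 65535
  i=15: tail/ones → 65535

vd[12] = 65535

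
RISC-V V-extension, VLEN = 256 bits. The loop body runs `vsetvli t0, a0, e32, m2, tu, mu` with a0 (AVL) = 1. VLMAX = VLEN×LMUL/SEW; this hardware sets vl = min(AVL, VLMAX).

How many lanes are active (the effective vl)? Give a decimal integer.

vl = 1

VLMAX = (256 × 2) / 32 = 16 lanes
vl = min(AVL, VLMAX) = min(1, 16) = 1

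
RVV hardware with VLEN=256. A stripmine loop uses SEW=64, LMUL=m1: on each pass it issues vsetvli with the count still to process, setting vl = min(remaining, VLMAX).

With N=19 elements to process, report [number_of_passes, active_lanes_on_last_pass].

[iterations, last_vl] = [5, 3]

lanes per group: 256·1/64 = 4
iterations = ceil(19/4) = 5; final-pass vl = 3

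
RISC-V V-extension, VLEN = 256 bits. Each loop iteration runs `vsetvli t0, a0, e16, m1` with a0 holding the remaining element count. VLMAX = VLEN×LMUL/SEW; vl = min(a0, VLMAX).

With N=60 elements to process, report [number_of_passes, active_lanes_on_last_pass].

[iterations, last_vl] = [4, 12]

lanes per group: 256·1/16 = 16
iterations = ceil(60/16) = 4; final-pass vl = 12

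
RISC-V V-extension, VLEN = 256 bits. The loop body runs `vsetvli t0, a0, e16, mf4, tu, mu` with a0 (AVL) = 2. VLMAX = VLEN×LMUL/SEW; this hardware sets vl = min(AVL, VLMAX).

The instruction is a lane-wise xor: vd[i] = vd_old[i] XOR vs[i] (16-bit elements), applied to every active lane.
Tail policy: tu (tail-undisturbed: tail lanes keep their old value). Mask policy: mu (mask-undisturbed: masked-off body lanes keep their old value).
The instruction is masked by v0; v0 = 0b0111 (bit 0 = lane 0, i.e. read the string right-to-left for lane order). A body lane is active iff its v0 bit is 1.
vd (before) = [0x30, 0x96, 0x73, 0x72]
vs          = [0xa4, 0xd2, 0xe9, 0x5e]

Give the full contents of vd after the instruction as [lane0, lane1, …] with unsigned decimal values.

VLMAX = (256 × 1/4) / 16 = 4 lanes
vl = min(AVL, VLMAX) = min(2, 4) = 2
  i=0: xor(0x30,0xa4) → 148
  i=1: xor(0x96,0xd2) → 68
  i=2: tail/keep → 115
  i=3: tail/keep → 114

vd = [148, 68, 115, 114]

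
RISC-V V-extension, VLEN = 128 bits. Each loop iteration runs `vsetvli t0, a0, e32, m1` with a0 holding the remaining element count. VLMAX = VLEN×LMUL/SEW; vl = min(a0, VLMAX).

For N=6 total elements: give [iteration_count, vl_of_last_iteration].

lanes per group: 128·1/32 = 4
6 elements at 4/iter → 2 passes, remainder 2 on the last

[iterations, last_vl] = [2, 2]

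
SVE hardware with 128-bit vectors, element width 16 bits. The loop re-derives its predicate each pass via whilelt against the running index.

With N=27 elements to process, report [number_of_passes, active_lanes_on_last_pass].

[iterations, last_vl] = [4, 3]

128-bit reg / 16-bit elem → 8 lanes
iterations = ceil(27/8) = 4; final-pass vl = 3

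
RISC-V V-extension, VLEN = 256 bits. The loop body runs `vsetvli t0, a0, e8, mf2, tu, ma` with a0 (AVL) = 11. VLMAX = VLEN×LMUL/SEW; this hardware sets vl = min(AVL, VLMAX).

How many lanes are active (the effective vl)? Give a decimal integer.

lanes per group: 256·1/2/8 = 16
vl ← min(11, 16) = 11

vl = 11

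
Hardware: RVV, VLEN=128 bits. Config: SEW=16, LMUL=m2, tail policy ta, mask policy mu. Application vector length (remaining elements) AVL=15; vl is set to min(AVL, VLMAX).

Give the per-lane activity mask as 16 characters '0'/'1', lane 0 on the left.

VLMAX = (128 × 2) / 16 = 16 lanes
vl ← min(15, 16) = 15
bits (lane 0 leftmost): 1111111111111110

predicate = 1111111111111110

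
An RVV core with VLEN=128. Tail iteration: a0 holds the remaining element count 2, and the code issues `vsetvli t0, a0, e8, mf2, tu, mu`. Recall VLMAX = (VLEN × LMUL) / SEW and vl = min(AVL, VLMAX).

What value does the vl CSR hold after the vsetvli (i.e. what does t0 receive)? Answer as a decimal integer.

VLMAX = (128 × 1/2) / 8 = 8 lanes
vl = min(AVL, VLMAX) = min(2, 8) = 2

vl = 2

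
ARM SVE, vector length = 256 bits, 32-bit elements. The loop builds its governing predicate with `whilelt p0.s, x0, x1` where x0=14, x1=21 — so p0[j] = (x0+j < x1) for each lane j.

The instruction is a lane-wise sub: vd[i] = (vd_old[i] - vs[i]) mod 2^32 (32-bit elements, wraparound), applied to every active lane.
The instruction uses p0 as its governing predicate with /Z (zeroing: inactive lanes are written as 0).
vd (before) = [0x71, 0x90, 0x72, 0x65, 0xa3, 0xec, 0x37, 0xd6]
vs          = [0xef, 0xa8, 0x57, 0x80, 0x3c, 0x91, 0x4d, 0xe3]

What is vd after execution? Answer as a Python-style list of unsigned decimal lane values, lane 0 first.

vd = [4294967170, 4294967272, 27, 4294967269, 103, 91, 4294967274, 0]

register lanes = 256/32 = 8
p0[j] = (14+j < 21); true for j=0..6 → 7 lanes set
vd[0] sub(0x71,0xef) -> 0xffffff82
vd[1] sub(0x90,0xa8) -> 0xffffffe8
vd[2] sub(0x72,0x57) -> 0x1b
vd[3] sub(0x65,0x80) -> 0xffffffe5
vd[4] sub(0xa3,0x3c) -> 0x67
vd[5] sub(0xec,0x91) -> 0x5b
vd[6] sub(0x37,0x4d) -> 0xffffffea
vd[7] tail/zero -> 0x00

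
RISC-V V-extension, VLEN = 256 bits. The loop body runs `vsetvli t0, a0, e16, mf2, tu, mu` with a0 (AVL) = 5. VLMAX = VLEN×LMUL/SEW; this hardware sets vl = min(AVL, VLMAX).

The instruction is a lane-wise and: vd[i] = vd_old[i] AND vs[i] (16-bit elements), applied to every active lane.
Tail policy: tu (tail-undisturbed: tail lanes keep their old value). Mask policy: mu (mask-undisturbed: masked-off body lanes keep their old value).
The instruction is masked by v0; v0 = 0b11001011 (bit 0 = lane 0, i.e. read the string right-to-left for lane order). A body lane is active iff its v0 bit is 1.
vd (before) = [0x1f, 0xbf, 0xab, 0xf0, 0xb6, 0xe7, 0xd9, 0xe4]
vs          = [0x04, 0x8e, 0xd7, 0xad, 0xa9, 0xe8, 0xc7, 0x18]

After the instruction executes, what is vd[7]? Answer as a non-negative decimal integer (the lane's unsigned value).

vd[7] = 228

lanes per group: 256·1/2/16 = 8
vl ← min(5, 8) = 5
lane  0: and(0x1f,0x04) ⇒ 0x04
lane  1: and(0xbf,0x8e) ⇒ 0x8e
lane  2: mask-off/keep ⇒ 0xab
lane  3: and(0xf0,0xad) ⇒ 0xa0
lane  4: mask-off/keep ⇒ 0xb6
lane  5: tail/keep ⇒ 0xe7
lane  6: tail/keep ⇒ 0xd9
lane  7: tail/keep ⇒ 0xe4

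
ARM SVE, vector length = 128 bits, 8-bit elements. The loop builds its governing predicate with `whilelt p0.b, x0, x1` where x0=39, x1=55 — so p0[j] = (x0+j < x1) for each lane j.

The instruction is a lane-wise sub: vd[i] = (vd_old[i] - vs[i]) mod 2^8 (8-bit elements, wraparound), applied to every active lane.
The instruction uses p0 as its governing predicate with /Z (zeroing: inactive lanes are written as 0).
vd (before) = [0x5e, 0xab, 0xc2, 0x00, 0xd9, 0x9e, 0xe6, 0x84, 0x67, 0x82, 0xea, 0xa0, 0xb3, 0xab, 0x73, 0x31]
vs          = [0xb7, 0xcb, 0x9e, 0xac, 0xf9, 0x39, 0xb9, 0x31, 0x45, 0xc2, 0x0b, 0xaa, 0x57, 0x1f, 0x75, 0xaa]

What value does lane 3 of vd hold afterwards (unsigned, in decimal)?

vd[3] = 84

lane count: 128 div 8 = 16
whilelt: lane j active iff 39+j < 55 → j < 16 → 16 active
  i=0: sub(0x5e,0xb7) → 167
  i=1: sub(0xab,0xcb) → 224
  i=2: sub(0xc2,0x9e) → 36
  i=3: sub(0x00,0xac) → 84
  i=4: sub(0xd9,0xf9) → 224
  i=5: sub(0x9e,0x39) → 101
  i=6: sub(0xe6,0xb9) → 45
  i=7: sub(0x84,0x31) → 83
  i=8: sub(0x67,0x45) → 34
  i=9: sub(0x82,0xc2) → 192
  i=10: sub(0xea,0x0b) → 223
  i=11: sub(0xa0,0xaa) → 246
  i=12: sub(0xb3,0x57) → 92
  i=13: sub(0xab,0x1f) → 140
  i=14: sub(0x73,0x75) → 254
  i=15: sub(0x31,0xaa) → 135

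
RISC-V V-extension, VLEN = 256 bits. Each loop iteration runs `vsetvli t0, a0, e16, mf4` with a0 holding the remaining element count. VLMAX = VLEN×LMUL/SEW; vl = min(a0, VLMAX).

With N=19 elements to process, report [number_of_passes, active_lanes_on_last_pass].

[iterations, last_vl] = [5, 3]

lanes per group: 256·1/4/16 = 4
19 elements at 4/iter → 5 passes, remainder 3 on the last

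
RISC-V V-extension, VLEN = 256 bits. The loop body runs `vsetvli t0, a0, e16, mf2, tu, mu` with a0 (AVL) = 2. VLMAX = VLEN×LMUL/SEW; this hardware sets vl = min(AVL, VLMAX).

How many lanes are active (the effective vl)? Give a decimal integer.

vl = 2

VLMAX = (256 × 1/2) / 16 = 8 lanes
vl ← min(2, 8) = 2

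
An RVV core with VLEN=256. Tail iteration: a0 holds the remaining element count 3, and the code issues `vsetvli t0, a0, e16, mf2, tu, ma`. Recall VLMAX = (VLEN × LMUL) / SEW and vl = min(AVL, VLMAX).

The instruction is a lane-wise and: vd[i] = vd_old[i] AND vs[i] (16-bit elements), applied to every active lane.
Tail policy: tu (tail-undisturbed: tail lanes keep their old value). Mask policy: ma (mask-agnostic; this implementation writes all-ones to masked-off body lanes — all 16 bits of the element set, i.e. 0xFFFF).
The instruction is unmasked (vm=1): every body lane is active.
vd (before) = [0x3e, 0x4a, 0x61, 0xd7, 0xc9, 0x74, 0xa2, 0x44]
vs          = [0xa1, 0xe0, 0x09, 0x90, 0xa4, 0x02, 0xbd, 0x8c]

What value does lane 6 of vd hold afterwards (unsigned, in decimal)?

vd[6] = 162

VLMAX = (256 × 1/2) / 16 = 8 lanes
AVL=3 ≤ VLMAX=8, so vl = 3
vd[0] and(0x3e,0xa1) -> 0x20
vd[1] and(0x4a,0xe0) -> 0x40
vd[2] and(0x61,0x09) -> 0x01
vd[3] tail/keep -> 0xd7
vd[4] tail/keep -> 0xc9
vd[5] tail/keep -> 0x74
vd[6] tail/keep -> 0xa2
vd[7] tail/keep -> 0x44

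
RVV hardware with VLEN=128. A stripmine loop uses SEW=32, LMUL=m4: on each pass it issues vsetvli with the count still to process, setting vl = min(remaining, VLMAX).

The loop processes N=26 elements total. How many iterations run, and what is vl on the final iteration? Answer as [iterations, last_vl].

[iterations, last_vl] = [2, 10]

VLMAX = (128 × 4) / 32 = 16 lanes
N=26: ⌈26/16⌉ = 2 iters; last vl = 26 − 1×16 = 10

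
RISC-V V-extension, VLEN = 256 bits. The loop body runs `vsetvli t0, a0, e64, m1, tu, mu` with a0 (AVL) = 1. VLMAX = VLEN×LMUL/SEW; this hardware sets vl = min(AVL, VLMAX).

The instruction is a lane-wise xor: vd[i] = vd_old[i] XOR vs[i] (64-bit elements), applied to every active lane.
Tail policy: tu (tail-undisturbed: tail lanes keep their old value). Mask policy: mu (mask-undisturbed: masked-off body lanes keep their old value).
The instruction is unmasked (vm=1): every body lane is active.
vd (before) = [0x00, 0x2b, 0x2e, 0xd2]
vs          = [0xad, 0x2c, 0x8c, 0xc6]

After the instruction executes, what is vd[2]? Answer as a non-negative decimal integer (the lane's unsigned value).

vd[2] = 46

lanes per group: 256·1/64 = 4
vl = min(AVL, VLMAX) = min(1, 4) = 1
[0] xor(0x00,0xad) = 0xad
[1] tail/keep = 0x2b
[2] tail/keep = 0x2e
[3] tail/keep = 0xd2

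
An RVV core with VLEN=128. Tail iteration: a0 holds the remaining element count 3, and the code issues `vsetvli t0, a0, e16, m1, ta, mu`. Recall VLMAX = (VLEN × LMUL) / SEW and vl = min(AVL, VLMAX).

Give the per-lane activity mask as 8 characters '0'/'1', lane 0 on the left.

predicate = 11100000

lanes per group: 128·1/16 = 8
vl ← min(3, 8) = 3
bits (lane 0 leftmost): 11100000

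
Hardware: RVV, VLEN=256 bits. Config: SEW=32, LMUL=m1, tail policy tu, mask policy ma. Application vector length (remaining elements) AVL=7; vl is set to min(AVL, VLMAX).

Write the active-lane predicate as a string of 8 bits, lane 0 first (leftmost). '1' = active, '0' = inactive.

predicate = 11111110

VLMAX = VLEN×LMUL/SEW = 256×1/32 = 8
vl ← min(7, 8) = 7
bits (lane 0 leftmost): 11111110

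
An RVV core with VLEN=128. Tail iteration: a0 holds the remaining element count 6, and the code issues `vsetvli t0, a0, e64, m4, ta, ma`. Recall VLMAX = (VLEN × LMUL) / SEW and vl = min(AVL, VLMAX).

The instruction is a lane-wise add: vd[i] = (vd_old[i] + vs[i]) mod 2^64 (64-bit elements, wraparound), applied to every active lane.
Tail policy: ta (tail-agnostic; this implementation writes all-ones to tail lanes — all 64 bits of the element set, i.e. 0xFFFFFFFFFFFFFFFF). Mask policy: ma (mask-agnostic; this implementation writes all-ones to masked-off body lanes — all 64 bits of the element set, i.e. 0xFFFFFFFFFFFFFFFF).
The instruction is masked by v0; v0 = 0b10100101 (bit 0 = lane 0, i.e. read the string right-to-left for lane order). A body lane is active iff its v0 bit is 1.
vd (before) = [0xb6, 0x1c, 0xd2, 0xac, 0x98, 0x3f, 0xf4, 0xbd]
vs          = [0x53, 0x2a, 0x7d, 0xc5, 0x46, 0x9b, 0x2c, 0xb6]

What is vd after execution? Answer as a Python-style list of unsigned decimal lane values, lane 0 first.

VLMAX = (128 × 4) / 64 = 8 lanes
vl ← min(6, 8) = 6
[0] add(0xb6,0x53) = 0x109
[1] mask-off/ones = 0xffffffffffffffff
[2] add(0xd2,0x7d) = 0x14f
[3] mask-off/ones = 0xffffffffffffffff
[4] mask-off/ones = 0xffffffffffffffff
[5] add(0x3f,0x9b) = 0xda
[6] tail/ones = 0xffffffffffffffff
[7] tail/ones = 0xffffffffffffffff

vd = [265, 18446744073709551615, 335, 18446744073709551615, 18446744073709551615, 218, 18446744073709551615, 18446744073709551615]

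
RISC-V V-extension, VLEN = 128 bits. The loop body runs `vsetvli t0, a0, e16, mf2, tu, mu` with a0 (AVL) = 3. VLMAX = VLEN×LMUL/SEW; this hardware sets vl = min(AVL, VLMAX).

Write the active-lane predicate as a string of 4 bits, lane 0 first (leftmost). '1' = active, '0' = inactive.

predicate = 1110

lanes per group: 128·1/2/16 = 4
vl = min(AVL, VLMAX) = min(3, 4) = 3
bits (lane 0 leftmost): 1110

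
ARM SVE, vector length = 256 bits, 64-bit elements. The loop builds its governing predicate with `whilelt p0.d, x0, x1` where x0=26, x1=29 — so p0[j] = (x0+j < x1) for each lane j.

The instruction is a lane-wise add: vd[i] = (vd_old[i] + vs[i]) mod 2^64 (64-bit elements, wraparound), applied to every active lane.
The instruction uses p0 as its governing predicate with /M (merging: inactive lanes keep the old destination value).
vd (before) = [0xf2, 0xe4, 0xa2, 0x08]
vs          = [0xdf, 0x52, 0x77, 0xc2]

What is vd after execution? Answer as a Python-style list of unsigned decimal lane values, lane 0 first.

lane count: 256 div 64 = 4
active while 26+j < 29, i.e. j ∈ [0,3) capped at 4 ⇒ 3
lane  0: add(0xf2,0xdf) ⇒ 0x1d1
lane  1: add(0xe4,0x52) ⇒ 0x136
lane  2: add(0xa2,0x77) ⇒ 0x119
lane  3: tail/keep ⇒ 0x08

vd = [465, 310, 281, 8]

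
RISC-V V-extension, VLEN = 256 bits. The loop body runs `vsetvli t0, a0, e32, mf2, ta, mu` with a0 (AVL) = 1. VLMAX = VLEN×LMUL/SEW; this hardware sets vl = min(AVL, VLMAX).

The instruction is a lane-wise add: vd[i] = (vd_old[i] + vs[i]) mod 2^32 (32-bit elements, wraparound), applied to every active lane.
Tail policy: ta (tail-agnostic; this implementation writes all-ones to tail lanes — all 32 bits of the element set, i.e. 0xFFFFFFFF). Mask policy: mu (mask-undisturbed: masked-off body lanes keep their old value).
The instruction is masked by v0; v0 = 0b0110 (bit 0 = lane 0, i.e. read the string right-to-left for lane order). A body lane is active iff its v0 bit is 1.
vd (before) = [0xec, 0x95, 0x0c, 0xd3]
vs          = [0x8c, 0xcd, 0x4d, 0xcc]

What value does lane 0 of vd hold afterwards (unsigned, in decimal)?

lanes per group: 256·1/2/32 = 4
vl = min(AVL, VLMAX) = min(1, 4) = 1
vd[0] mask-off/keep -> 0xec
vd[1] tail/ones -> 0xffffffff
vd[2] tail/ones -> 0xffffffff
vd[3] tail/ones -> 0xffffffff

vd[0] = 236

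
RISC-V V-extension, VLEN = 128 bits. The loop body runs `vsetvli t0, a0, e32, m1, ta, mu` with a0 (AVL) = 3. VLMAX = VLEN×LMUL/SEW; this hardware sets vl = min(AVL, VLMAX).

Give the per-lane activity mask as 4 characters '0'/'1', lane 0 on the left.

lanes per group: 128·1/32 = 4
AVL=3 ≤ VLMAX=4, so vl = 3
bits (lane 0 leftmost): 1110

predicate = 1110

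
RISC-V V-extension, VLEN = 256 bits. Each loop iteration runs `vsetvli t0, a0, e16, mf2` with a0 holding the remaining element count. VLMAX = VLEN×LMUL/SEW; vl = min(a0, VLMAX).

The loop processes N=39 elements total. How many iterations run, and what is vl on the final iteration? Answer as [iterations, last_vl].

VLMAX = (256 × 1/2) / 16 = 8 lanes
39 elements at 8/iter → 5 passes, remainder 7 on the last

[iterations, last_vl] = [5, 7]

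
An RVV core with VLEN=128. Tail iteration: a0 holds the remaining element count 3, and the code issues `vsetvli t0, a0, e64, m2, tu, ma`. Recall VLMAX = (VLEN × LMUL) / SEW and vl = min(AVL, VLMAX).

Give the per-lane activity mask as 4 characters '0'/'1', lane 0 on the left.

lanes per group: 128·2/64 = 4
AVL=3 ≤ VLMAX=4, so vl = 3
bits (lane 0 leftmost): 1110

predicate = 1110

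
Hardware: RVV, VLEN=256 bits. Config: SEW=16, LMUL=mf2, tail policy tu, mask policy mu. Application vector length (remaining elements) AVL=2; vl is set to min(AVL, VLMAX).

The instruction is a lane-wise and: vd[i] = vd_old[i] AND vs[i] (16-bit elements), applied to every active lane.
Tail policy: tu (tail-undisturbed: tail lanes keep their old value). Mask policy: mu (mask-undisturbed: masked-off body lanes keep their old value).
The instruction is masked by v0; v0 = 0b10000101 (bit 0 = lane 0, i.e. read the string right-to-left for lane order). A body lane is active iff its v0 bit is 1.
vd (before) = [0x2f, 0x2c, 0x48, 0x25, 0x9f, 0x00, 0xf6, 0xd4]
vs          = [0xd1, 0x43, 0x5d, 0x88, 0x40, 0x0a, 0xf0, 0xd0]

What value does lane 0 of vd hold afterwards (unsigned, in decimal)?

vd[0] = 1

VLMAX = VLEN×LMUL/SEW = 256×1/2/16 = 8
vl = min(AVL, VLMAX) = min(2, 8) = 2
[0] and(0x2f,0xd1) = 0x01
[1] mask-off/keep = 0x2c
[2] tail/keep = 0x48
[3] tail/keep = 0x25
[4] tail/keep = 0x9f
[5] tail/keep = 0x00
[6] tail/keep = 0xf6
[7] tail/keep = 0xd4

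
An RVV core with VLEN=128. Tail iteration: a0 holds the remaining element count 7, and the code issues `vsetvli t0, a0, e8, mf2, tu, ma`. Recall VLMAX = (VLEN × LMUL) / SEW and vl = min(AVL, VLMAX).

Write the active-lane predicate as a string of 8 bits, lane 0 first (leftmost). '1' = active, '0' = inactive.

predicate = 11111110

VLMAX = (128 × 1/2) / 8 = 8 lanes
AVL=7 ≤ VLMAX=8, so vl = 7
bits (lane 0 leftmost): 11111110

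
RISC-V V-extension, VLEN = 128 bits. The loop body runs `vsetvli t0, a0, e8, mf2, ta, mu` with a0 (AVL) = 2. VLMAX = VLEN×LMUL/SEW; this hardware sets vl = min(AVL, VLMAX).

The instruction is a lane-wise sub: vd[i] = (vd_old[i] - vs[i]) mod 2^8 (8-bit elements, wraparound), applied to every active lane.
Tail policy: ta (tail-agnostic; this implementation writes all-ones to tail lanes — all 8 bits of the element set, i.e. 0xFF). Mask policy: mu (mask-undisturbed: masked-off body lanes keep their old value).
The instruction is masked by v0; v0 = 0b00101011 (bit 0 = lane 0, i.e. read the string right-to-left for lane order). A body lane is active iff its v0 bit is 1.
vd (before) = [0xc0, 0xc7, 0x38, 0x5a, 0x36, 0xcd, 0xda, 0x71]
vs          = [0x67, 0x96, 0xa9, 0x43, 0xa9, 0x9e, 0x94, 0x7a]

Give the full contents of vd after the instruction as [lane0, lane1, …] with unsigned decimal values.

lanes per group: 128·1/2/8 = 8
vl = min(AVL, VLMAX) = min(2, 8) = 2
  i=0: sub(0xc0,0x67) → 89
  i=1: sub(0xc7,0x96) → 49
  i=2: tail/ones → 255
  i=3: tail/ones → 255
  i=4: tail/ones → 255
  i=5: tail/ones → 255
  i=6: tail/ones → 255
  i=7: tail/ones → 255

vd = [89, 49, 255, 255, 255, 255, 255, 255]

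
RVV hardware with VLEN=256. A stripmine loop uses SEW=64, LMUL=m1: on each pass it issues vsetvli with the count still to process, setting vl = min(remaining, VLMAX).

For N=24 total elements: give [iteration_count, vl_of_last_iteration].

VLMAX = (256 × 1) / 64 = 4 lanes
iterations = ceil(24/4) = 6; final-pass vl = 4

[iterations, last_vl] = [6, 4]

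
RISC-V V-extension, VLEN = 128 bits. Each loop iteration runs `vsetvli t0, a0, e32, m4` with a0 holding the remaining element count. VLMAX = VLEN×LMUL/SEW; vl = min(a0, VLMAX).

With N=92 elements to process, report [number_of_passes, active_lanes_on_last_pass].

[iterations, last_vl] = [6, 12]

VLMAX = VLEN×LMUL/SEW = 128×4/32 = 16
iterations = ceil(92/16) = 6; final-pass vl = 12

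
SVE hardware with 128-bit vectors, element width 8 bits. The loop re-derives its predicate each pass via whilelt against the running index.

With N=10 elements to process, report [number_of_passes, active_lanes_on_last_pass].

[iterations, last_vl] = [1, 10]

128-bit reg / 8-bit elem → 16 lanes
10 elements at 16/iter → 1 passes, remainder 10 on the last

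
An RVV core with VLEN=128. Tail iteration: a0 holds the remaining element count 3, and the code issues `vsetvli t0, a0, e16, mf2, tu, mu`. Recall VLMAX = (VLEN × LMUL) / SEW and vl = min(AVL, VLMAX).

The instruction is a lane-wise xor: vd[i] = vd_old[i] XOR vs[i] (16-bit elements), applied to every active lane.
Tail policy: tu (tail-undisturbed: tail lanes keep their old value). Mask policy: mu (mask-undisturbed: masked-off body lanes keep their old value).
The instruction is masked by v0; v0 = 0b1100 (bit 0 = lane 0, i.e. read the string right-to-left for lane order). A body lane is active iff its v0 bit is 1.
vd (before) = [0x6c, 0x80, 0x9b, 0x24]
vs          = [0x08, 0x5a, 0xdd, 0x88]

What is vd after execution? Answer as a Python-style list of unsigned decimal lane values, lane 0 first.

vd = [108, 128, 70, 36]

lanes per group: 128·1/2/16 = 4
vl ← min(3, 4) = 3
lane  0: mask-off/keep ⇒ 0x6c
lane  1: mask-off/keep ⇒ 0x80
lane  2: xor(0x9b,0xdd) ⇒ 0x46
lane  3: tail/keep ⇒ 0x24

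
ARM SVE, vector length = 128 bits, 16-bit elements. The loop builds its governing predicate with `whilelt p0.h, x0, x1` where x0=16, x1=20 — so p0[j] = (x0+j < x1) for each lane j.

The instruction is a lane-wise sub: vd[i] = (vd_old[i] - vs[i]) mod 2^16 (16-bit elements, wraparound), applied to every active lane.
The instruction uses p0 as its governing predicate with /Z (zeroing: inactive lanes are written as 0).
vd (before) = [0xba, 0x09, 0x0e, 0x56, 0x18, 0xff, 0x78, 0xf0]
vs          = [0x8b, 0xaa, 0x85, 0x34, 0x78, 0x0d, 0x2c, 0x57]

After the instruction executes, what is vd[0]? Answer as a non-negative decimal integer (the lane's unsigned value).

128-bit reg / 16-bit elem → 8 lanes
whilelt: lane j active iff 16+j < 20 → j < 4 → 4 active
vd[0] sub(0xba,0x8b) -> 0x2f
vd[1] sub(0x09,0xaa) -> 0xff5f
vd[2] sub(0x0e,0x85) -> 0xff89
vd[3] sub(0x56,0x34) -> 0x22
vd[4] tail/zero -> 0x00
vd[5] tail/zero -> 0x00
vd[6] tail/zero -> 0x00
vd[7] tail/zero -> 0x00

vd[0] = 47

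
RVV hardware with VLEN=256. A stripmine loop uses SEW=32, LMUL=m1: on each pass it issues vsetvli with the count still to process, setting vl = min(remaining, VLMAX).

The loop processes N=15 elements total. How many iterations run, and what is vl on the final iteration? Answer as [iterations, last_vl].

lanes per group: 256·1/32 = 8
N=15: ⌈15/8⌉ = 2 iters; last vl = 15 − 1×8 = 7

[iterations, last_vl] = [2, 7]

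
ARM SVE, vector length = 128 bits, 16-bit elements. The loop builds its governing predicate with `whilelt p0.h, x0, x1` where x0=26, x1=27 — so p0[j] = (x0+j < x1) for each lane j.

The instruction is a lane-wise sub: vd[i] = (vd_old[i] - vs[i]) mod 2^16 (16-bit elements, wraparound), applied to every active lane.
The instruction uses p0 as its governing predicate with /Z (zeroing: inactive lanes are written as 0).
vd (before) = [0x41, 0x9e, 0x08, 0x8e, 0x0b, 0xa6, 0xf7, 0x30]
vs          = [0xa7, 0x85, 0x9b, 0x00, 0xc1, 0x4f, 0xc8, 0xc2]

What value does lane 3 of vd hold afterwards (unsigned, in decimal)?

register lanes = 128/16 = 8
whilelt: lane j active iff 26+j < 27 → j < 1 → 1 active
vd[0] sub(0x41,0xa7) -> 0xff9a
vd[1] tail/zero -> 0x00
vd[2] tail/zero -> 0x00
vd[3] tail/zero -> 0x00
vd[4] tail/zero -> 0x00
vd[5] tail/zero -> 0x00
vd[6] tail/zero -> 0x00
vd[7] tail/zero -> 0x00

vd[3] = 0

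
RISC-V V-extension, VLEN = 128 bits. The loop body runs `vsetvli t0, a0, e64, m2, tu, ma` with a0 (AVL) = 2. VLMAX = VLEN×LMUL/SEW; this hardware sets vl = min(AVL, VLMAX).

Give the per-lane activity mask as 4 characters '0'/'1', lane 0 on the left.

VLMAX = (128 × 2) / 64 = 4 lanes
AVL=2 ≤ VLMAX=4, so vl = 2
bits (lane 0 leftmost): 1100

predicate = 1100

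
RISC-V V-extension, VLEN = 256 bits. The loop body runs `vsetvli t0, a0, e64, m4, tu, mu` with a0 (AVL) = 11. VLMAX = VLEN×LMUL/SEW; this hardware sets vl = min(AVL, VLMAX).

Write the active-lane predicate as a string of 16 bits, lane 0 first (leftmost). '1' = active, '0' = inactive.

predicate = 1111111111100000

VLMAX = (256 × 4) / 64 = 16 lanes
vl = min(AVL, VLMAX) = min(11, 16) = 11
bits (lane 0 leftmost): 1111111111100000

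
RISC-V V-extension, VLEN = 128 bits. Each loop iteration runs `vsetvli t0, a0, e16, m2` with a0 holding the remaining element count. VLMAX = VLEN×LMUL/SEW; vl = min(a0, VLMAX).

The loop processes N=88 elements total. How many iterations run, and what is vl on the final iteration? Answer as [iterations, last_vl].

[iterations, last_vl] = [6, 8]

VLMAX = (128 × 2) / 16 = 16 lanes
N=88: ⌈88/16⌉ = 6 iters; last vl = 88 − 5×16 = 8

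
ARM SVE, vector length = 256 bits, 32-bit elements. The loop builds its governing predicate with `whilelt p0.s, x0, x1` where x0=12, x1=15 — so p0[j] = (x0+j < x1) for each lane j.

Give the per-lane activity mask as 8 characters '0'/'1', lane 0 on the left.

predicate = 11100000

lane count: 256 div 32 = 8
active while 12+j < 15, i.e. j ∈ [0,3) capped at 8 ⇒ 3
bits (lane 0 leftmost): 11100000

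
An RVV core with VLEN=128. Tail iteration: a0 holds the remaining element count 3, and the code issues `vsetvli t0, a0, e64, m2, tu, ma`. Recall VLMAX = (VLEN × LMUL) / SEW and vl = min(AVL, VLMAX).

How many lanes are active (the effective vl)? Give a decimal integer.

lanes per group: 128·2/64 = 4
vl = min(AVL, VLMAX) = min(3, 4) = 3

vl = 3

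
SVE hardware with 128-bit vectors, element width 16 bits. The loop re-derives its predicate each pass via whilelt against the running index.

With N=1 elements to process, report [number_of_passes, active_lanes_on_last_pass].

register lanes = 128/16 = 8
N=1: ⌈1/8⌉ = 1 iters; last vl = 1 − 0×8 = 1

[iterations, last_vl] = [1, 1]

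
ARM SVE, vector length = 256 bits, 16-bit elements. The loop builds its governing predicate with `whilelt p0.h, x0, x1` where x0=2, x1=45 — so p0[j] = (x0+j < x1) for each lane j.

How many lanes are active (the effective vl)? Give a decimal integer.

256-bit reg / 16-bit elem → 16 lanes
p0[j] = (2+j < 45); true for j=0..15 → 16 lanes set

vl = 16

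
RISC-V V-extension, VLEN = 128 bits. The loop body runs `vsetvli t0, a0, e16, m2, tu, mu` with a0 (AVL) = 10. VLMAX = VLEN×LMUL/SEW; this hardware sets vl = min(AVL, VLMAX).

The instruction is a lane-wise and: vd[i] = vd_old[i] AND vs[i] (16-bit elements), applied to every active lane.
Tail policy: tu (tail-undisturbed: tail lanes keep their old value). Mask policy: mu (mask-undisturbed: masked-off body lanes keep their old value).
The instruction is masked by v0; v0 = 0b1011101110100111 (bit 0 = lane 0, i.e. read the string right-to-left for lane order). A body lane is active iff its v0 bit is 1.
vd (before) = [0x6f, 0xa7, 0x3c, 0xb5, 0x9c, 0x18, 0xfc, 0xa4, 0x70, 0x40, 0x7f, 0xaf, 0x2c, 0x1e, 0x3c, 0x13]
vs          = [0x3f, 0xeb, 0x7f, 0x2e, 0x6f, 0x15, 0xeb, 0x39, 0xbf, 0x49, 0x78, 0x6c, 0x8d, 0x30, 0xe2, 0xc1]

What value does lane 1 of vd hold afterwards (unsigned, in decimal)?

vd[1] = 163

lanes per group: 128·2/16 = 16
vl = min(AVL, VLMAX) = min(10, 16) = 10
  i=0: and(0x6f,0x3f) → 47
  i=1: and(0xa7,0xeb) → 163
  i=2: and(0x3c,0x7f) → 60
  i=3: mask-off/keep → 181
  i=4: mask-off/keep → 156
  i=5: and(0x18,0x15) → 16
  i=6: mask-off/keep → 252
  i=7: and(0xa4,0x39) → 32
  i=8: and(0x70,0xbf) → 48
  i=9: and(0x40,0x49) → 64
  i=10: tail/keep → 127
  i=11: tail/keep → 175
  i=12: tail/keep → 44
  i=13: tail/keep → 30
  i=14: tail/keep → 60
  i=15: tail/keep → 19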